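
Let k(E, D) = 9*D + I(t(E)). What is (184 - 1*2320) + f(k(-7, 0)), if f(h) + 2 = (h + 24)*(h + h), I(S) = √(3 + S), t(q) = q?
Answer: -2146 + 96*I ≈ -2146.0 + 96.0*I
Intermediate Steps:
k(E, D) = √(3 + E) + 9*D (k(E, D) = 9*D + √(3 + E) = √(3 + E) + 9*D)
f(h) = -2 + 2*h*(24 + h) (f(h) = -2 + (h + 24)*(h + h) = -2 + (24 + h)*(2*h) = -2 + 2*h*(24 + h))
(184 - 1*2320) + f(k(-7, 0)) = (184 - 1*2320) + (-2 + 2*(√(3 - 7) + 9*0)² + 48*(√(3 - 7) + 9*0)) = (184 - 2320) + (-2 + 2*(√(-4) + 0)² + 48*(√(-4) + 0)) = -2136 + (-2 + 2*(2*I + 0)² + 48*(2*I + 0)) = -2136 + (-2 + 2*(2*I)² + 48*(2*I)) = -2136 + (-2 + 2*(-4) + 96*I) = -2136 + (-2 - 8 + 96*I) = -2136 + (-10 + 96*I) = -2146 + 96*I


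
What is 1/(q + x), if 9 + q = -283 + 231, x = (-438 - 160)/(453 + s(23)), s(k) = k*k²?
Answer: -6310/385209 ≈ -0.016381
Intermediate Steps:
s(k) = k³
x = -299/6310 (x = (-438 - 160)/(453 + 23³) = -598/(453 + 12167) = -598/12620 = -598*1/12620 = -299/6310 ≈ -0.047385)
q = -61 (q = -9 + (-283 + 231) = -9 - 52 = -61)
1/(q + x) = 1/(-61 - 299/6310) = 1/(-385209/6310) = -6310/385209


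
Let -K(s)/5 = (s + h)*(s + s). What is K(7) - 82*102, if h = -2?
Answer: -8714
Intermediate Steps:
K(s) = -10*s*(-2 + s) (K(s) = -5*(s - 2)*(s + s) = -5*(-2 + s)*2*s = -10*s*(-2 + s))
K(7) - 82*102 = 10*7*(2 - 1*7) - 82*102 = 10*7*(2 - 7) - 8364 = 10*7*(-5) - 8364 = -350 - 8364 = -8714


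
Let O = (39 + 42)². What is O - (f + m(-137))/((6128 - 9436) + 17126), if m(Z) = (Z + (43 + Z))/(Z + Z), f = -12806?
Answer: 24844320665/3786132 ≈ 6561.9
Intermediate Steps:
m(Z) = (43 + 2*Z)/(2*Z) (m(Z) = (43 + 2*Z)/((2*Z)) = (43 + 2*Z)*(1/(2*Z)) = (43 + 2*Z)/(2*Z))
O = 6561 (O = 81² = 6561)
O - (f + m(-137))/((6128 - 9436) + 17126) = 6561 - (-12806 + (43/2 - 137)/(-137))/((6128 - 9436) + 17126) = 6561 - (-12806 - 1/137*(-231/2))/(-3308 + 17126) = 6561 - (-12806 + 231/274)/13818 = 6561 - (-3508613)/(274*13818) = 6561 - 1*(-3508613/3786132) = 6561 + 3508613/3786132 = 24844320665/3786132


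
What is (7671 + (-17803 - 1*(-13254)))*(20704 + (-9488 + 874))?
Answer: 37744980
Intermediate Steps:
(7671 + (-17803 - 1*(-13254)))*(20704 + (-9488 + 874)) = (7671 + (-17803 + 13254))*(20704 - 8614) = (7671 - 4549)*12090 = 3122*12090 = 37744980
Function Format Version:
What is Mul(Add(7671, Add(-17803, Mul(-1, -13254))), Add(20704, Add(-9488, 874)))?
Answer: 37744980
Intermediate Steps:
Mul(Add(7671, Add(-17803, Mul(-1, -13254))), Add(20704, Add(-9488, 874))) = Mul(Add(7671, Add(-17803, 13254)), Add(20704, -8614)) = Mul(Add(7671, -4549), 12090) = Mul(3122, 12090) = 37744980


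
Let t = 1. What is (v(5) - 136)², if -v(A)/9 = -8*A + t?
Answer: 46225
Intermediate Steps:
v(A) = -9 + 72*A (v(A) = -9*(-8*A + 1) = -9*(1 - 8*A) = -9 + 72*A)
(v(5) - 136)² = ((-9 + 72*5) - 136)² = ((-9 + 360) - 136)² = (351 - 136)² = 215² = 46225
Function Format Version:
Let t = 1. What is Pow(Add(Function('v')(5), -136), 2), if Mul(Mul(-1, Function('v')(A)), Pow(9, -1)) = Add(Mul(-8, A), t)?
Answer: 46225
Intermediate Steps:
Function('v')(A) = Add(-9, Mul(72, A)) (Function('v')(A) = Mul(-9, Add(Mul(-8, A), 1)) = Mul(-9, Add(1, Mul(-8, A))) = Add(-9, Mul(72, A)))
Pow(Add(Function('v')(5), -136), 2) = Pow(Add(Add(-9, Mul(72, 5)), -136), 2) = Pow(Add(Add(-9, 360), -136), 2) = Pow(Add(351, -136), 2) = Pow(215, 2) = 46225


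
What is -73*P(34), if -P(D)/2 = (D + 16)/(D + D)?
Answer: 1825/17 ≈ 107.35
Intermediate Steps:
P(D) = -(16 + D)/D (P(D) = -2*(D + 16)/(D + D) = -2*(16 + D)/(2*D) = -2*(16 + D)*1/(2*D) = -(16 + D)/D)
-73*P(34) = -73*(-16 - 1*34)/34 = -73*(-16 - 34)/34 = -73*(-50)/34 = -73*(-25/17) = 1825/17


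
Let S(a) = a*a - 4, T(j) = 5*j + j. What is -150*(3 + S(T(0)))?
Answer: 150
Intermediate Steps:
T(j) = 6*j
S(a) = -4 + a² (S(a) = a² - 4 = -4 + a²)
-150*(3 + S(T(0))) = -150*(3 + (-4 + (6*0)²)) = -150*(3 + (-4 + 0²)) = -150*(3 + (-4 + 0)) = -150*(3 - 4) = -150*(-1) = 150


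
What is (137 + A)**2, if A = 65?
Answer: 40804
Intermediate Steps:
(137 + A)**2 = (137 + 65)**2 = 202**2 = 40804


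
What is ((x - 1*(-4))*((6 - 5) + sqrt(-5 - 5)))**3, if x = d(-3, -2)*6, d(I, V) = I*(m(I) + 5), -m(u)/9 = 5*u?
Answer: 461880798784 + 111488468672*I*sqrt(10) ≈ 4.6188e+11 + 3.5256e+11*I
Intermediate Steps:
m(u) = -45*u
d(I, V) = I*(5 - 45*I) (d(I, V) = I*(-45*I + 5) = I*(5 - 45*I))
x = -2520 (x = (5*(-3)*(1 - 9*(-3)))*6 = (5*(-3)*(1 + 27))*6 = (5*(-3)*28)*6 = -420*6 = -2520)
((x - 1*(-4))*((6 - 5) + sqrt(-5 - 5)))**3 = ((-2520 - 1*(-4))*((6 - 5) + sqrt(-5 - 5)))**3 = ((-2520 + 4)*(1 + sqrt(-10)))**3 = (-2516*(1 + I*sqrt(10)))**3 = (-2516 - 2516*I*sqrt(10))**3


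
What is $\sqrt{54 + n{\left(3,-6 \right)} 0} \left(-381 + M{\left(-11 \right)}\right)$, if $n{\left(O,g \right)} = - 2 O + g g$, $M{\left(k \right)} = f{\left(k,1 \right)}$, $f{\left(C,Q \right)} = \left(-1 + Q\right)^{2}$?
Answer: $- 1143 \sqrt{6} \approx -2799.8$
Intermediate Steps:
$M{\left(k \right)} = 0$ ($M{\left(k \right)} = \left(-1 + 1\right)^{2} = 0^{2} = 0$)
$n{\left(O,g \right)} = g^{2} - 2 O$ ($n{\left(O,g \right)} = - 2 O + g^{2} = g^{2} - 2 O$)
$\sqrt{54 + n{\left(3,-6 \right)} 0} \left(-381 + M{\left(-11 \right)}\right) = \sqrt{54 + \left(\left(-6\right)^{2} - 6\right) 0} \left(-381 + 0\right) = \sqrt{54 + \left(36 - 6\right) 0} \left(-381\right) = \sqrt{54 + 30 \cdot 0} \left(-381\right) = \sqrt{54 + 0} \left(-381\right) = \sqrt{54} \left(-381\right) = 3 \sqrt{6} \left(-381\right) = - 1143 \sqrt{6}$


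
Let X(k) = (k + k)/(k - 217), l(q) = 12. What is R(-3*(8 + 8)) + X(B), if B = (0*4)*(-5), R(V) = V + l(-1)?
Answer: -36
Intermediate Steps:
R(V) = 12 + V (R(V) = V + 12 = 12 + V)
B = 0 (B = 0*(-5) = 0)
X(k) = 2*k/(-217 + k) (X(k) = (2*k)/(-217 + k) = 2*k/(-217 + k))
R(-3*(8 + 8)) + X(B) = (12 - 3*(8 + 8)) + 2*0/(-217 + 0) = (12 - 3*16) + 2*0/(-217) = (12 - 48) + 2*0*(-1/217) = -36 + 0 = -36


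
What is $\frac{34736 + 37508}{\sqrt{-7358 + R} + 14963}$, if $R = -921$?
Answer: $\frac{270246743}{55974912} - \frac{18061 i \sqrt{8279}}{55974912} \approx 4.828 - 0.029359 i$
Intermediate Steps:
$\frac{34736 + 37508}{\sqrt{-7358 + R} + 14963} = \frac{34736 + 37508}{\sqrt{-7358 - 921} + 14963} = \frac{72244}{\sqrt{-8279} + 14963} = \frac{72244}{i \sqrt{8279} + 14963} = \frac{72244}{14963 + i \sqrt{8279}}$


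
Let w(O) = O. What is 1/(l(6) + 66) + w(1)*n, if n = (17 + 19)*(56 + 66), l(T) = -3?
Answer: 276697/63 ≈ 4392.0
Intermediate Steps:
n = 4392 (n = 36*122 = 4392)
1/(l(6) + 66) + w(1)*n = 1/(-3 + 66) + 1*4392 = 1/63 + 4392 = 276697/63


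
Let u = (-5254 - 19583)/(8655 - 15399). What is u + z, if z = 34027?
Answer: 76500975/2248 ≈ 34031.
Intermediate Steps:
u = 8279/2248 (u = -24837/(-6744) = -24837*(-1/6744) = 8279/2248 ≈ 3.6828)
u + z = 8279/2248 + 34027 = 76500975/2248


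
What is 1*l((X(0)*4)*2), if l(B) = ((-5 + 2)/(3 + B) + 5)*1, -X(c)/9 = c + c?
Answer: 4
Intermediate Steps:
X(c) = -18*c (X(c) = -9*(c + c) = -18*c)
l(B) = 5 - 3/(3 + B) (l(B) = (-3/(3 + B) + 5)*1 = (5 - 3/(3 + B))*1 = 5 - 3/(3 + B))
1*l((X(0)*4)*2) = 1*((12 + 5*((-18*0*4)*2))/(3 + (-18*0*4)*2)) = 1*((12 + 5*((0*4)*2))/(3 + (0*4)*2)) = 1*((12 + 5*(0*2))/(3 + 0*2)) = 1*((12 + 5*0)/(3 + 0)) = 1*((12 + 0)/3) = 1*((1/3)*12) = 1*4 = 4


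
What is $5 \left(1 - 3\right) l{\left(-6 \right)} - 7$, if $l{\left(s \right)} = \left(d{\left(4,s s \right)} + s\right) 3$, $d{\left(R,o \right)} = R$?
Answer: $53$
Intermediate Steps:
$l{\left(s \right)} = 12 + 3 s$ ($l{\left(s \right)} = \left(4 + s\right) 3 = 12 + 3 s$)
$5 \left(1 - 3\right) l{\left(-6 \right)} - 7 = 5 \left(1 - 3\right) \left(12 + 3 \left(-6\right)\right) - 7 = 5 \left(-2\right) \left(12 - 18\right) - 7 = \left(-10\right) \left(-6\right) - 7 = 60 - 7 = 53$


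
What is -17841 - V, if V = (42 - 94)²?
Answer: -20545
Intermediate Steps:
V = 2704 (V = (-52)² = 2704)
-17841 - V = -17841 - 1*2704 = -17841 - 2704 = -20545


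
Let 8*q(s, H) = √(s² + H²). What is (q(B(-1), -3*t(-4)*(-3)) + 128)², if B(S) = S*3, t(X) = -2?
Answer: 1048909/64 + 96*√37 ≈ 16973.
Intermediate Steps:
B(S) = 3*S
q(s, H) = √(H² + s²)/8 (q(s, H) = √(s² + H²)/8 = √(H² + s²)/8)
(q(B(-1), -3*t(-4)*(-3)) + 128)² = (√((-3*(-2)*(-3))² + (3*(-1))²)/8 + 128)² = (√((6*(-3))² + (-3)²)/8 + 128)² = (√((-18)² + 9)/8 + 128)² = (√(324 + 9)/8 + 128)² = (√333/8 + 128)² = ((3*√37)/8 + 128)² = (3*√37/8 + 128)² = (128 + 3*√37/8)²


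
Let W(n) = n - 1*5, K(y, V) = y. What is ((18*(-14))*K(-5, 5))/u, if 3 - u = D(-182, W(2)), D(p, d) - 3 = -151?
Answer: 1260/151 ≈ 8.3444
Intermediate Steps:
W(n) = -5 + n (W(n) = n - 5 = -5 + n)
D(p, d) = -148 (D(p, d) = 3 - 151 = -148)
u = 151 (u = 3 - 1*(-148) = 3 + 148 = 151)
((18*(-14))*K(-5, 5))/u = ((18*(-14))*(-5))/151 = -252*(-5)*(1/151) = 1260*(1/151) = 1260/151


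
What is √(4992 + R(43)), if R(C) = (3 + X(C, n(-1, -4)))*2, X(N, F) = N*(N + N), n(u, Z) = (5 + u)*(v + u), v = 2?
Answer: √12394 ≈ 111.33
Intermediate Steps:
n(u, Z) = (2 + u)*(5 + u) (n(u, Z) = (5 + u)*(2 + u) = (2 + u)*(5 + u))
X(N, F) = 2*N² (X(N, F) = N*(2*N) = 2*N²)
R(C) = 6 + 4*C² (R(C) = (3 + 2*C²)*2 = 6 + 4*C²)
√(4992 + R(43)) = √(4992 + (6 + 4*43²)) = √(4992 + (6 + 4*1849)) = √(4992 + (6 + 7396)) = √(4992 + 7402) = √12394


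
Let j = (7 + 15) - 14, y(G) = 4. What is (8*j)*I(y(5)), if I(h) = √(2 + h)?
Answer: 64*√6 ≈ 156.77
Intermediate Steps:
j = 8 (j = 22 - 14 = 8)
(8*j)*I(y(5)) = (8*8)*√(2 + 4) = 64*√6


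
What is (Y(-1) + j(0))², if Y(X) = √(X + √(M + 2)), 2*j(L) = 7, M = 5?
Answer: (7 + 2*√(-1 + √7))²/4 ≈ 22.876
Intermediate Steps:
j(L) = 7/2 (j(L) = (½)*7 = 7/2)
Y(X) = √(X + √7) (Y(X) = √(X + √(5 + 2)) = √(X + √7))
(Y(-1) + j(0))² = (√(-1 + √7) + 7/2)² = (7/2 + √(-1 + √7))²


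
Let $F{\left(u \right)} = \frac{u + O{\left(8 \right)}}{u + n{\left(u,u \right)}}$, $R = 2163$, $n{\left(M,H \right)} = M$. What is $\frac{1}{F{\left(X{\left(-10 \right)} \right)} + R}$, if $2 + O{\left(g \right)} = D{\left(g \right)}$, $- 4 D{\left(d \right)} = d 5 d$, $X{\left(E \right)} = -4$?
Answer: $\frac{4}{8695} \approx 0.00046003$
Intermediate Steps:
$D{\left(d \right)} = - \frac{5 d^{2}}{4}$ ($D{\left(d \right)} = - \frac{d 5 d}{4} = - \frac{5 d d}{4} = - \frac{5 d^{2}}{4}$)
$O{\left(g \right)} = -2 - \frac{5 g^{2}}{4}$
$F{\left(u \right)} = \frac{-82 + u}{2 u}$ ($F{\left(u \right)} = \frac{u - \left(2 + \frac{5 \cdot 8^{2}}{4}\right)}{u + u} = \frac{u - 82}{2 u} = \left(u - 82\right) \frac{1}{2 u} = \left(-82 + u\right) \frac{1}{2 u} = \frac{-82 + u}{2 u}$)
$\frac{1}{F{\left(X{\left(-10 \right)} \right)} + R} = \frac{1}{\frac{-82 - 4}{2 \left(-4\right)} + 2163} = \frac{1}{\frac{1}{2} \left(- \frac{1}{4}\right) \left(-86\right) + 2163} = \frac{1}{\frac{43}{4} + 2163} = \frac{1}{\frac{8695}{4}} = \frac{4}{8695}$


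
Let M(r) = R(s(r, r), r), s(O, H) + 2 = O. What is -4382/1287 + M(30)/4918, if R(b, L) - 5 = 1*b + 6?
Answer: -21500483/6329466 ≈ -3.3969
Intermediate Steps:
s(O, H) = -2 + O
R(b, L) = 11 + b (R(b, L) = 5 + (1*b + 6) = 5 + (b + 6) = 5 + (6 + b) = 11 + b)
M(r) = 9 + r (M(r) = 11 + (-2 + r) = 9 + r)
-4382/1287 + M(30)/4918 = -4382/1287 + (9 + 30)/4918 = -4382*1/1287 + 39*(1/4918) = -4382/1287 + 39/4918 = -21500483/6329466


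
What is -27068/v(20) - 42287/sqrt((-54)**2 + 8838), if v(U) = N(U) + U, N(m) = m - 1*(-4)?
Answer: -6767/11 - 42287*sqrt(1306)/3918 ≈ -1005.2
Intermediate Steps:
N(m) = 4 + m (N(m) = m + 4 = 4 + m)
v(U) = 4 + 2*U (v(U) = (4 + U) + U = 4 + 2*U)
-27068/v(20) - 42287/sqrt((-54)**2 + 8838) = -27068/(4 + 2*20) - 42287/sqrt((-54)**2 + 8838) = -27068/(4 + 40) - 42287/sqrt(2916 + 8838) = -27068/44 - 42287*sqrt(1306)/3918 = -27068*1/44 - 42287*sqrt(1306)/3918 = -6767/11 - 42287*sqrt(1306)/3918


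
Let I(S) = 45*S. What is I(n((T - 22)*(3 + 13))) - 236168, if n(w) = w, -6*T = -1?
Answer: -251888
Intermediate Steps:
T = ⅙ (T = -⅙*(-1) = ⅙ ≈ 0.16667)
I(n((T - 22)*(3 + 13))) - 236168 = 45*((⅙ - 22)*(3 + 13)) - 236168 = 45*(-131/6*16) - 236168 = 45*(-1048/3) - 236168 = -15720 - 236168 = -251888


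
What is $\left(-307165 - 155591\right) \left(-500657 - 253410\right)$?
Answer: $348949028652$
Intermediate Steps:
$\left(-307165 - 155591\right) \left(-500657 - 253410\right) = \left(-462756\right) \left(-754067\right) = 348949028652$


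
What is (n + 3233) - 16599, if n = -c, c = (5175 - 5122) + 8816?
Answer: -22235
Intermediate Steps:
c = 8869 (c = 53 + 8816 = 8869)
n = -8869 (n = -1*8869 = -8869)
(n + 3233) - 16599 = (-8869 + 3233) - 16599 = -5636 - 16599 = -22235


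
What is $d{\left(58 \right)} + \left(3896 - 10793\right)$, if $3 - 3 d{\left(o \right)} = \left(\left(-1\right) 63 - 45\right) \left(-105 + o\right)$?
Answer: $-8588$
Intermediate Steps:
$d{\left(o \right)} = -3779 + 36 o$ ($d{\left(o \right)} = 1 - \frac{\left(\left(-1\right) 63 - 45\right) \left(-105 + o\right)}{3} = 1 - \frac{\left(-63 - 45\right) \left(-105 + o\right)}{3} = 1 - \frac{\left(-108\right) \left(-105 + o\right)}{3} = 1 - \frac{11340 - 108 o}{3} = 1 + \left(-3780 + 36 o\right) = -3779 + 36 o$)
$d{\left(58 \right)} + \left(3896 - 10793\right) = \left(-3779 + 36 \cdot 58\right) + \left(3896 - 10793\right) = \left(-3779 + 2088\right) - 6897 = -1691 - 6897 = -8588$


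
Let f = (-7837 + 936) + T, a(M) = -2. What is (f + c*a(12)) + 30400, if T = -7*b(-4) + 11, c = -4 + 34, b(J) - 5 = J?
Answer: 23443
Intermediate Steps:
b(J) = 5 + J
c = 30
T = 4 (T = -7*(5 - 4) + 11 = -7*1 + 11 = -7 + 11 = 4)
f = -6897 (f = (-7837 + 936) + 4 = -6901 + 4 = -6897)
(f + c*a(12)) + 30400 = (-6897 + 30*(-2)) + 30400 = (-6897 - 60) + 30400 = -6957 + 30400 = 23443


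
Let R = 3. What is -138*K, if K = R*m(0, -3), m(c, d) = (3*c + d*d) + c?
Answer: -3726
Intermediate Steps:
m(c, d) = d² + 4*c (m(c, d) = (3*c + d²) + c = (d² + 3*c) + c = d² + 4*c)
K = 27 (K = 3*((-3)² + 4*0) = 3*(9 + 0) = 3*9 = 27)
-138*K = -138*27 = -3726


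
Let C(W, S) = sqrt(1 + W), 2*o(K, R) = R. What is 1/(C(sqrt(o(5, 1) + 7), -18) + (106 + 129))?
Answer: 1/(235 + sqrt(1 + sqrt(30)/2)) ≈ 0.0042206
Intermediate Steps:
o(K, R) = R/2
1/(C(sqrt(o(5, 1) + 7), -18) + (106 + 129)) = 1/(sqrt(1 + sqrt((1/2)*1 + 7)) + (106 + 129)) = 1/(sqrt(1 + sqrt(1/2 + 7)) + 235) = 1/(sqrt(1 + sqrt(15/2)) + 235) = 1/(sqrt(1 + sqrt(30)/2) + 235) = 1/(235 + sqrt(1 + sqrt(30)/2))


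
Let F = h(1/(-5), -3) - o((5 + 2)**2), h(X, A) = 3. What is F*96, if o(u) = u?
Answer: -4416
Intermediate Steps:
F = -46 (F = 3 - (5 + 2)**2 = 3 - 1*7**2 = 3 - 1*49 = 3 - 49 = -46)
F*96 = -46*96 = -4416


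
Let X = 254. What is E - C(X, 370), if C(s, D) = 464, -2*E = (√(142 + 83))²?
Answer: -1153/2 ≈ -576.50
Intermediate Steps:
E = -225/2 (E = -(√(142 + 83))²/2 = -(√225)²/2 = -½*15² = -½*225 = -225/2 ≈ -112.50)
E - C(X, 370) = -225/2 - 1*464 = -225/2 - 464 = -1153/2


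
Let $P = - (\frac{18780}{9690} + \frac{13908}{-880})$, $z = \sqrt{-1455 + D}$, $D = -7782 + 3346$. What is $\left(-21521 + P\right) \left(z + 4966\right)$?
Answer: $- \frac{3794761225047}{35530} - \frac{1528296909 i \sqrt{5891}}{71060} \approx -1.068 \cdot 10^{8} - 1.6507 \cdot 10^{6} i$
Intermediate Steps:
$D = -4436$
$z = i \sqrt{5891}$ ($z = \sqrt{-1455 - 4436} = \sqrt{-5891} = i \sqrt{5891} \approx 76.753 i$)
$P = \frac{985351}{71060}$ ($P = - (18780 \cdot \frac{1}{9690} + 13908 \left(- \frac{1}{880}\right)) = - (\frac{626}{323} - \frac{3477}{220}) = \left(-1\right) \left(- \frac{985351}{71060}\right) = \frac{985351}{71060} \approx 13.866$)
$\left(-21521 + P\right) \left(z + 4966\right) = \left(-21521 + \frac{985351}{71060}\right) \left(i \sqrt{5891} + 4966\right) = - \frac{1528296909 \left(4966 + i \sqrt{5891}\right)}{71060} = - \frac{3794761225047}{35530} - \frac{1528296909 i \sqrt{5891}}{71060}$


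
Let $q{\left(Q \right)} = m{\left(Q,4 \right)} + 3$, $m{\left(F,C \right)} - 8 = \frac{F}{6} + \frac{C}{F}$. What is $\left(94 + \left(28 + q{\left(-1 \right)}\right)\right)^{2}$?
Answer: $\frac{597529}{36} \approx 16598.0$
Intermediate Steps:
$m{\left(F,C \right)} = 8 + \frac{F}{6} + \frac{C}{F}$ ($m{\left(F,C \right)} = 8 + \left(\frac{F}{6} + \frac{C}{F}\right) = 8 + \frac{F}{6} + \frac{C}{F}$)
$q{\left(Q \right)} = 11 + \frac{4}{Q} + \frac{Q}{6}$ ($q{\left(Q \right)} = \left(8 + \frac{Q}{6} + \frac{4}{Q}\right) + 3 = \left(8 + \frac{4}{Q} + \frac{Q}{6}\right) + 3 = 11 + \frac{4}{Q} + \frac{Q}{6}$)
$\left(94 + \left(28 + q{\left(-1 \right)}\right)\right)^{2} = \left(94 + \left(28 + \left(11 + \frac{4}{-1} + \frac{1}{6} \left(-1\right)\right)\right)\right)^{2} = \left(94 + \left(28 + \left(11 + 4 \left(-1\right) - \frac{1}{6}\right)\right)\right)^{2} = \left(94 + \left(28 - - \frac{41}{6}\right)\right)^{2} = \left(94 + \left(28 + \frac{41}{6}\right)\right)^{2} = \left(94 + \frac{209}{6}\right)^{2} = \left(\frac{773}{6}\right)^{2} = \frac{597529}{36}$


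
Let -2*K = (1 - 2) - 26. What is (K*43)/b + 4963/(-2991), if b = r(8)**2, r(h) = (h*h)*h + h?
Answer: -2680517849/1617532800 ≈ -1.6572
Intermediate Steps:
r(h) = h + h**3 (r(h) = h**2*h + h = h**3 + h = h + h**3)
K = 27/2 (K = -((1 - 2) - 26)/2 = -(-1 - 26)/2 = -1/2*(-27) = 27/2 ≈ 13.500)
b = 270400 (b = (8 + 8**3)**2 = (8 + 512)**2 = 520**2 = 270400)
(K*43)/b + 4963/(-2991) = ((27/2)*43)/270400 + 4963/(-2991) = (1161/2)*(1/270400) + 4963*(-1/2991) = 1161/540800 - 4963/2991 = -2680517849/1617532800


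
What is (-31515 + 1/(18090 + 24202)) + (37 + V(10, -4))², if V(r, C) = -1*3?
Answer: -1283942827/42292 ≈ -30359.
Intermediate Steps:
V(r, C) = -3
(-31515 + 1/(18090 + 24202)) + (37 + V(10, -4))² = (-31515 + 1/(18090 + 24202)) + (37 - 3)² = (-31515 + 1/42292) + 34² = (-31515 + 1/42292) + 1156 = -1332832379/42292 + 1156 = -1283942827/42292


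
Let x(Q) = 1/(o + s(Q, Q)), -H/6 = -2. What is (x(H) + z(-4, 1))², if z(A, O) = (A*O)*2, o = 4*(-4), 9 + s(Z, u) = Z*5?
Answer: 77841/1225 ≈ 63.544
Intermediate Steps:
s(Z, u) = -9 + 5*Z (s(Z, u) = -9 + Z*5 = -9 + 5*Z)
H = 12 (H = -6*(-2) = 12)
o = -16
x(Q) = 1/(-25 + 5*Q) (x(Q) = 1/(-16 + (-9 + 5*Q)) = 1/(-25 + 5*Q))
z(A, O) = 2*A*O
(x(H) + z(-4, 1))² = (1/(5*(-5 + 12)) + 2*(-4)*1)² = ((⅕)/7 - 8)² = ((⅕)*(⅐) - 8)² = (1/35 - 8)² = (-279/35)² = 77841/1225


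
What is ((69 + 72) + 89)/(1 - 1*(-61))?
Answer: 115/31 ≈ 3.7097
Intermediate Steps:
((69 + 72) + 89)/(1 - 1*(-61)) = (141 + 89)/(1 + 61) = 230/62 = (1/62)*230 = 115/31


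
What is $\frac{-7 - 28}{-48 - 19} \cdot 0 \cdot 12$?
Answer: $0$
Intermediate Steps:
$\frac{-7 - 28}{-48 - 19} \cdot 0 \cdot 12 = - \frac{35}{-67} \cdot 0 \cdot 12 = \left(-35\right) \left(- \frac{1}{67}\right) 0 \cdot 12 = \frac{35}{67} \cdot 0 \cdot 12 = 0 \cdot 12 = 0$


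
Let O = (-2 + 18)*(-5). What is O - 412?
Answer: -492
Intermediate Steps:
O = -80 (O = 16*(-5) = -80)
O - 412 = -80 - 412 = -492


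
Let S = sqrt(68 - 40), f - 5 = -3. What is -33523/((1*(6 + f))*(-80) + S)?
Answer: 5363680/102393 + 33523*sqrt(7)/204786 ≈ 52.816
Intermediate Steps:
f = 2 (f = 5 - 3 = 2)
S = 2*sqrt(7) (S = sqrt(28) = 2*sqrt(7) ≈ 5.2915)
-33523/((1*(6 + f))*(-80) + S) = -33523/((1*(6 + 2))*(-80) + 2*sqrt(7)) = -33523/((1*8)*(-80) + 2*sqrt(7)) = -33523/(8*(-80) + 2*sqrt(7)) = -33523/(-640 + 2*sqrt(7))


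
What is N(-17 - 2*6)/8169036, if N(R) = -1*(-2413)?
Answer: 2413/8169036 ≈ 0.00029538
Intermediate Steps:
N(R) = 2413
N(-17 - 2*6)/8169036 = 2413/8169036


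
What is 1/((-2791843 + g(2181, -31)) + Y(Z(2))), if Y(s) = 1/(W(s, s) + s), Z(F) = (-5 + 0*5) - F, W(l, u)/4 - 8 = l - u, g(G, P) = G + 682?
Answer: -25/69724499 ≈ -3.5855e-7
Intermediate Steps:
g(G, P) = 682 + G
W(l, u) = 32 - 4*u + 4*l (W(l, u) = 32 + 4*(l - u) = 32 + (-4*u + 4*l) = 32 - 4*u + 4*l)
Z(F) = -5 - F (Z(F) = (-5 + 0) - F = -5 - F)
Y(s) = 1/(32 + s) (Y(s) = 1/((32 - 4*s + 4*s) + s) = 1/(32 + s))
1/((-2791843 + g(2181, -31)) + Y(Z(2))) = 1/((-2791843 + (682 + 2181)) + 1/(32 + (-5 - 1*2))) = 1/((-2791843 + 2863) + 1/(32 + (-5 - 2))) = 1/(-2788980 + 1/(32 - 7)) = 1/(-2788980 + 1/25) = 1/(-69724499/25) = -25/69724499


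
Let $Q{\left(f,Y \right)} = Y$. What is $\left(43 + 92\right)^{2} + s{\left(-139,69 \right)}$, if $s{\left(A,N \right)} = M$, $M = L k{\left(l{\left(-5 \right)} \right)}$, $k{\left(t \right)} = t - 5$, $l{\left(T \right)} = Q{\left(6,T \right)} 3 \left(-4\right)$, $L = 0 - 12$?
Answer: $17565$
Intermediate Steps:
$L = -12$
$l{\left(T \right)} = - 12 T$ ($l{\left(T \right)} = T 3 \left(-4\right) = 3 T \left(-4\right) = - 12 T$)
$k{\left(t \right)} = -5 + t$ ($k{\left(t \right)} = t - 5 = -5 + t$)
$M = -660$ ($M = - 12 \left(-5 - -60\right) = - 12 \left(-5 + 60\right) = \left(-12\right) 55 = -660$)
$s{\left(A,N \right)} = -660$
$\left(43 + 92\right)^{2} + s{\left(-139,69 \right)} = \left(43 + 92\right)^{2} - 660 = 135^{2} - 660 = 18225 - 660 = 17565$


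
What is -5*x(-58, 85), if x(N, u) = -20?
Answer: 100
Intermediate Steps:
-5*x(-58, 85) = -5*(-20) = 100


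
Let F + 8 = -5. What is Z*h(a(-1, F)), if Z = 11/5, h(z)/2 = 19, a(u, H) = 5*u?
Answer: 418/5 ≈ 83.600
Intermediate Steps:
F = -13 (F = -8 - 5 = -13)
h(z) = 38 (h(z) = 2*19 = 38)
Z = 11/5 (Z = 11*(⅕) = 11/5 ≈ 2.2000)
Z*h(a(-1, F)) = (11/5)*38 = 418/5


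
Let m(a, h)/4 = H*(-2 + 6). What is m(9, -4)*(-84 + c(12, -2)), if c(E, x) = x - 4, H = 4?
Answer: -5760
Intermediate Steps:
c(E, x) = -4 + x
m(a, h) = 64 (m(a, h) = 4*(4*(-2 + 6)) = 4*(4*4) = 4*16 = 64)
m(9, -4)*(-84 + c(12, -2)) = 64*(-84 + (-4 - 2)) = 64*(-84 - 6) = 64*(-90) = -5760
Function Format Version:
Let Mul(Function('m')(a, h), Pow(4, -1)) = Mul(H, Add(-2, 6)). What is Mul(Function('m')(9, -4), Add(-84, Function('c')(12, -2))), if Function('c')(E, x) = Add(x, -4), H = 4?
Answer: -5760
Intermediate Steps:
Function('c')(E, x) = Add(-4, x)
Function('m')(a, h) = 64 (Function('m')(a, h) = Mul(4, Mul(4, Add(-2, 6))) = Mul(4, Mul(4, 4)) = Mul(4, 16) = 64)
Mul(Function('m')(9, -4), Add(-84, Function('c')(12, -2))) = Mul(64, Add(-84, Add(-4, -2))) = Mul(64, Add(-84, -6)) = Mul(64, -90) = -5760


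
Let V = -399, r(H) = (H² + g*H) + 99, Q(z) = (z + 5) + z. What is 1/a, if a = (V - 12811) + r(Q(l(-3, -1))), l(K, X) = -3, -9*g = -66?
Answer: -3/39352 ≈ -7.6235e-5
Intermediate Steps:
g = 22/3 (g = -⅑*(-66) = 22/3 ≈ 7.3333)
Q(z) = 5 + 2*z (Q(z) = (5 + z) + z = 5 + 2*z)
r(H) = 99 + H² + 22*H/3 (r(H) = (H² + 22*H/3) + 99 = 99 + H² + 22*H/3)
a = -39352/3 (a = (-399 - 12811) + (99 + (5 + 2*(-3))² + 22*(5 + 2*(-3))/3) = -13210 + (99 + (5 - 6)² + 22*(5 - 6)/3) = -13210 + (99 + (-1)² + (22/3)*(-1)) = -13210 + (99 + 1 - 22/3) = -13210 + 278/3 = -39352/3 ≈ -13117.)
1/a = 1/(-39352/3) = -3/39352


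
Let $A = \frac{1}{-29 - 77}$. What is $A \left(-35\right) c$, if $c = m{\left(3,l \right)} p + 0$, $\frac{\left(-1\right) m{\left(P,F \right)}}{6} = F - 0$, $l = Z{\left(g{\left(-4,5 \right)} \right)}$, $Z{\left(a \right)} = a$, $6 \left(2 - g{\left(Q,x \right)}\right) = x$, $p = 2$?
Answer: $- \frac{245}{53} \approx -4.6226$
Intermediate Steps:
$g{\left(Q,x \right)} = 2 - \frac{x}{6}$
$l = \frac{7}{6}$ ($l = 2 - \frac{5}{6} = \frac{7}{6} \approx 1.1667$)
$A = - \frac{1}{106}$ ($A = \frac{1}{-106} = - \frac{1}{106} \approx -0.009434$)
$m{\left(P,F \right)} = - 6 F$ ($m{\left(P,F \right)} = - 6 \left(F - 0\right) = - 6 \left(F + 0\right) = - 6 F$)
$c = -14$ ($c = \left(-6\right) \frac{7}{6} \cdot 2 + 0 = \left(-7\right) 2 + 0 = -14 + 0 = -14$)
$A \left(-35\right) c = \left(- \frac{1}{106}\right) \left(-35\right) \left(-14\right) = \frac{35}{106} \left(-14\right) = - \frac{245}{53}$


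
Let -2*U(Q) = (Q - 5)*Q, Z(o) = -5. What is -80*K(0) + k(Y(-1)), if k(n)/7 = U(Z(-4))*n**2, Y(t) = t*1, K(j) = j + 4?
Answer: -495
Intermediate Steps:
K(j) = 4 + j
Y(t) = t
U(Q) = -Q*(-5 + Q)/2 (U(Q) = -(Q - 5)*Q/2 = -(-5 + Q)*Q/2 = -Q*(-5 + Q)/2)
k(n) = -175*n**2 (k(n) = 7*(((1/2)*(-5)*(5 - 1*(-5)))*n**2) = 7*(((1/2)*(-5)*(5 + 5))*n**2) = 7*(((1/2)*(-5)*10)*n**2) = 7*(-25*n**2) = -175*n**2)
-80*K(0) + k(Y(-1)) = -80*(4 + 0) - 175*(-1)**2 = -80*4 - 175*1 = -320 - 175 = -495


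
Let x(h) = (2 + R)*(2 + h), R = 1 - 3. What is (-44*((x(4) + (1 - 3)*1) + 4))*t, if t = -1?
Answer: 88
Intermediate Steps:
R = -2
x(h) = 0 (x(h) = (2 - 2)*(2 + h) = 0*(2 + h) = 0)
(-44*((x(4) + (1 - 3)*1) + 4))*t = -44*((0 + (1 - 3)*1) + 4)*(-1) = -44*((0 - 2*1) + 4)*(-1) = -44*((0 - 2) + 4)*(-1) = -44*(-2 + 4)*(-1) = -44*2*(-1) = -88*(-1) = 88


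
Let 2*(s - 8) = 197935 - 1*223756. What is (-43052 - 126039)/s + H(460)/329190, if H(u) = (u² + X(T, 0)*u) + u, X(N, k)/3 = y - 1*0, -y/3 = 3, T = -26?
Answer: 895983406/65344215 ≈ 13.712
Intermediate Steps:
y = -9 (y = -3*3 = -9)
s = -25805/2 (s = 8 + (197935 - 1*223756)/2 = 8 + (197935 - 223756)/2 = 8 + (½)*(-25821) = 8 - 25821/2 = -25805/2 ≈ -12903.)
X(N, k) = -27 (X(N, k) = 3*(-9 - 1*0) = 3*(-9 + 0) = 3*(-9) = -27)
H(u) = u² - 26*u (H(u) = (u² - 27*u) + u = u² - 26*u)
(-43052 - 126039)/s + H(460)/329190 = (-43052 - 126039)/(-25805/2) + (460*(-26 + 460))/329190 = -169091*(-2/25805) + (460*434)*(1/329190) = 26014/1985 + 199640*(1/329190) = 26014/1985 + 19964/32919 = 895983406/65344215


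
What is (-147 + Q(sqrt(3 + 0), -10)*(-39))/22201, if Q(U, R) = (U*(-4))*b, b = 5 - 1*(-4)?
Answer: -147/22201 + 1404*sqrt(3)/22201 ≈ 0.10291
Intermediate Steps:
b = 9 (b = 5 + 4 = 9)
Q(U, R) = -36*U (Q(U, R) = (U*(-4))*9 = -4*U*9 = -36*U)
(-147 + Q(sqrt(3 + 0), -10)*(-39))/22201 = (-147 - 36*sqrt(3 + 0)*(-39))/22201 = (-147 - 36*sqrt(3)*(-39))*(1/22201) = (-147 + 1404*sqrt(3))*(1/22201) = -147/22201 + 1404*sqrt(3)/22201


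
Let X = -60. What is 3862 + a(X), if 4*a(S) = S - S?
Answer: 3862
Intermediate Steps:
a(S) = 0 (a(S) = (S - S)/4 = (¼)*0 = 0)
3862 + a(X) = 3862 + 0 = 3862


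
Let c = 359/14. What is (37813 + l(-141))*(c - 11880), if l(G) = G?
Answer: -3126041396/7 ≈ -4.4658e+8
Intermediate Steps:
c = 359/14 (c = 359*(1/14) = 359/14 ≈ 25.643)
(37813 + l(-141))*(c - 11880) = (37813 - 141)*(359/14 - 11880) = 37672*(-165961/14) = -3126041396/7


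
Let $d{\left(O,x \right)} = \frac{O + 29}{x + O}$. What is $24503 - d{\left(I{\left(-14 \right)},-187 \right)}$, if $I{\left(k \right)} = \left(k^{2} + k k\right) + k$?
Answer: $\frac{4679666}{191} \approx 24501.0$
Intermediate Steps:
$I{\left(k \right)} = k + 2 k^{2}$ ($I{\left(k \right)} = \left(k^{2} + k^{2}\right) + k = 2 k^{2} + k = k + 2 k^{2}$)
$d{\left(O,x \right)} = \frac{29 + O}{O + x}$
$24503 - d{\left(I{\left(-14 \right)},-187 \right)} = 24503 - \frac{29 - 14 \left(1 + 2 \left(-14\right)\right)}{- 14 \left(1 + 2 \left(-14\right)\right) - 187} = 24503 - \frac{29 - 14 \left(1 - 28\right)}{- 14 \left(1 - 28\right) - 187} = 24503 - \frac{29 - -378}{\left(-14\right) \left(-27\right) - 187} = 24503 - \frac{29 + 378}{378 - 187} = 24503 - \frac{1}{191} \cdot 407 = 24503 - \frac{407}{191} = \frac{4679666}{191}$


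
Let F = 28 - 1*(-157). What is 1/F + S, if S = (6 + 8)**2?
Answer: 36261/185 ≈ 196.01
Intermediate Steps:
F = 185 (F = 28 + 157 = 185)
S = 196 (S = 14**2 = 196)
1/F + S = 1/185 + 196 = 36261/185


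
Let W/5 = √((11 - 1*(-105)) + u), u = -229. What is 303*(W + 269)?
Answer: 81507 + 1515*I*√113 ≈ 81507.0 + 16105.0*I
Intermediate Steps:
W = 5*I*√113 (W = 5*√((11 - 1*(-105)) - 229) = 5*√((11 + 105) - 229) = 5*√(116 - 229) = 5*√(-113) = 5*(I*√113) = 5*I*√113 ≈ 53.151*I)
303*(W + 269) = 303*(5*I*√113 + 269) = 303*(269 + 5*I*√113) = 81507 + 1515*I*√113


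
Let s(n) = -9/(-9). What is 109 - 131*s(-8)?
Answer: -22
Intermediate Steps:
s(n) = 1 (s(n) = -9*(-1/9) = 1)
109 - 131*s(-8) = 109 - 131*1 = 109 - 131 = -22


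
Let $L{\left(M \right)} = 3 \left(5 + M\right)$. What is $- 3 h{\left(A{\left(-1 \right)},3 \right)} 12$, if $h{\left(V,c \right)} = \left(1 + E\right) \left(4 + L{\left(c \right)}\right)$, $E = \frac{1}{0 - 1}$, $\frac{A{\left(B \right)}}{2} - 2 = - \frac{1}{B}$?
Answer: $0$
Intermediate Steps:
$L{\left(M \right)} = 15 + 3 M$
$A{\left(B \right)} = 4 - \frac{2}{B}$ ($A{\left(B \right)} = 4 + 2 \left(- \frac{1}{B}\right) = 4 - \frac{2}{B}$)
$E = -1$ ($E = \frac{1}{-1} = -1$)
$h{\left(V,c \right)} = 0$ ($h{\left(V,c \right)} = \left(1 - 1\right) \left(4 + \left(15 + 3 c\right)\right) = 0 \left(19 + 3 c\right) = 0$)
$- 3 h{\left(A{\left(-1 \right)},3 \right)} 12 = \left(-3\right) 0 \cdot 12 = 0 \cdot 12 = 0$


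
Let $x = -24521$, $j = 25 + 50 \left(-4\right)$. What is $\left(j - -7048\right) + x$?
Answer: $-17648$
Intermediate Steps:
$j = -175$ ($j = 25 - 200 = -175$)
$\left(j - -7048\right) + x = \left(-175 - -7048\right) - 24521 = \left(-175 + 7048\right) - 24521 = 6873 - 24521 = -17648$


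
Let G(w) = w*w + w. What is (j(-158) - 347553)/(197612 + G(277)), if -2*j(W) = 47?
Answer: -695153/549236 ≈ -1.2657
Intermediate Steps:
G(w) = w + w**2 (G(w) = w**2 + w = w + w**2)
j(W) = -47/2 (j(W) = -1/2*47 = -47/2)
(j(-158) - 347553)/(197612 + G(277)) = (-47/2 - 347553)/(197612 + 277*(1 + 277)) = -695153/(2*(197612 + 277*278)) = -695153/(2*(197612 + 77006)) = -695153/2/274618 = -695153/2*1/274618 = -695153/549236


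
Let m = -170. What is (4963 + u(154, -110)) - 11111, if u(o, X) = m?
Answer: -6318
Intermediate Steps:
u(o, X) = -170
(4963 + u(154, -110)) - 11111 = (4963 - 170) - 11111 = 4793 - 11111 = -6318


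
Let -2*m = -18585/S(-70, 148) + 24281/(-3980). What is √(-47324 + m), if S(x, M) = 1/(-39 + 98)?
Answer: 3*√881670592510/3980 ≈ 707.77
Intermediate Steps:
S(x, M) = 1/59
m = 4364153981/7960 (m = -(-18585/1/59 + 24281/(-3980))/2 = -(-18585*59 + 24281*(-1/3980))/2 = -(-1096515 - 24281/3980)/2 = -½*(-4364153981/3980) = 4364153981/7960 ≈ 5.4826e+5)
√(-47324 + m) = √(-47324 + 4364153981/7960) = √(3987454941/7960) = 3*√881670592510/3980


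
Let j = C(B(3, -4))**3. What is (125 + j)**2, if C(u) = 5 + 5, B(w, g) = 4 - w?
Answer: 1265625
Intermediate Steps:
C(u) = 10
j = 1000 (j = 10**3 = 1000)
(125 + j)**2 = (125 + 1000)**2 = 1125**2 = 1265625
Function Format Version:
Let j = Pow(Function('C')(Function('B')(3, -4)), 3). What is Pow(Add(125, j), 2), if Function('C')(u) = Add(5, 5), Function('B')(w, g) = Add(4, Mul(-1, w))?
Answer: 1265625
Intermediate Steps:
Function('C')(u) = 10
j = 1000 (j = Pow(10, 3) = 1000)
Pow(Add(125, j), 2) = Pow(Add(125, 1000), 2) = Pow(1125, 2) = 1265625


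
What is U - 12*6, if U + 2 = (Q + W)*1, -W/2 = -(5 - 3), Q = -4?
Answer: -74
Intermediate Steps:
W = 4 (W = -(-2)*(5 - 3) = -(-2)*2 = -2*(-2) = 4)
U = -2 (U = -2 + (-4 + 4)*1 = -2 + 0*1 = -2 + 0 = -2)
U - 12*6 = -2 - 12*6 = -2 - 72 = -74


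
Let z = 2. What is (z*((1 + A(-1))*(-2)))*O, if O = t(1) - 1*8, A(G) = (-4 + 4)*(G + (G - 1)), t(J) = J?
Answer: 28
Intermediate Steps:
A(G) = 0 (A(G) = 0*(G + (-1 + G)) = 0*(-1 + 2*G) = 0)
O = -7 (O = 1 - 1*8 = 1 - 8 = -7)
(z*((1 + A(-1))*(-2)))*O = (2*((1 + 0)*(-2)))*(-7) = (2*(1*(-2)))*(-7) = (2*(-2))*(-7) = -4*(-7) = 28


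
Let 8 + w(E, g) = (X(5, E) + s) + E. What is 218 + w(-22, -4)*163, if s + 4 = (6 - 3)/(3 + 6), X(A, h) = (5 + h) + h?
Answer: -34880/3 ≈ -11627.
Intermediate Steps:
X(A, h) = 5 + 2*h
s = -11/3 (s = -4 + (6 - 3)/(3 + 6) = -4 + 3/9 = -4 + 3*(⅑) = -4 + ⅓ = -11/3 ≈ -3.6667)
w(E, g) = -20/3 + 3*E (w(E, g) = -8 + (((5 + 2*E) - 11/3) + E) = -8 + ((4/3 + 2*E) + E) = -8 + (4/3 + 3*E) = -20/3 + 3*E)
218 + w(-22, -4)*163 = 218 + (-20/3 + 3*(-22))*163 = 218 + (-20/3 - 66)*163 = 218 - 218/3*163 = 218 - 35534/3 = -34880/3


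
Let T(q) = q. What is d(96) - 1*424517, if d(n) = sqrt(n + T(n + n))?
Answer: -424517 + 12*sqrt(2) ≈ -4.2450e+5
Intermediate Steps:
d(n) = sqrt(3)*sqrt(n) (d(n) = sqrt(n + (n + n)) = sqrt(n + 2*n) = sqrt(3*n) = sqrt(3)*sqrt(n))
d(96) - 1*424517 = sqrt(3)*sqrt(96) - 1*424517 = sqrt(3)*(4*sqrt(6)) - 424517 = 12*sqrt(2) - 424517 = -424517 + 12*sqrt(2)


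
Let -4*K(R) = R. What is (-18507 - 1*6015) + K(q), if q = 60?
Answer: -24537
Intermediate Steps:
K(R) = -R/4
(-18507 - 1*6015) + K(q) = (-18507 - 1*6015) - ¼*60 = (-18507 - 6015) - 15 = -24522 - 15 = -24537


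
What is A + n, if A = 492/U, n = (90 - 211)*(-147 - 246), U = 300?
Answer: 1188866/25 ≈ 47555.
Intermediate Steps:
n = 47553 (n = -121*(-393) = 47553)
A = 41/25 (A = 492/300 = 492*(1/300) = 41/25 ≈ 1.6400)
A + n = 41/25 + 47553 = 1188866/25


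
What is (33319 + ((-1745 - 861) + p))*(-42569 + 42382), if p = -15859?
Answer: -2777698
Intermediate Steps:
(33319 + ((-1745 - 861) + p))*(-42569 + 42382) = (33319 + ((-1745 - 861) - 15859))*(-42569 + 42382) = (33319 + (-2606 - 15859))*(-187) = (33319 - 18465)*(-187) = 14854*(-187) = -2777698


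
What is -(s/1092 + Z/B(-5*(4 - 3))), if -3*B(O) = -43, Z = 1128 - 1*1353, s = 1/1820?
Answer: 1341521957/85459920 ≈ 15.698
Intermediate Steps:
s = 1/1820 ≈ 0.00054945
Z = -225 (Z = 1128 - 1353 = -225)
B(O) = 43/3 (B(O) = -⅓*(-43) = 43/3)
-(s/1092 + Z/B(-5*(4 - 3))) = -((1/1820)/1092 - 225/43/3) = -((1/1820)*(1/1092) - 225*3/43) = -(1/1987440 - 675/43) = -1*(-1341521957/85459920) = 1341521957/85459920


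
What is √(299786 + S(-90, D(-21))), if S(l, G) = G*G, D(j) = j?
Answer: √300227 ≈ 547.93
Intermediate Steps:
S(l, G) = G²
√(299786 + S(-90, D(-21))) = √(299786 + (-21)²) = √(299786 + 441) = √300227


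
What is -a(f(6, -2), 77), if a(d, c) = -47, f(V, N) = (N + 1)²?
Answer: 47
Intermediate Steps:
f(V, N) = (1 + N)²
-a(f(6, -2), 77) = -1*(-47) = 47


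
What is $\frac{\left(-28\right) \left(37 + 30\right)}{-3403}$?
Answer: $\frac{1876}{3403} \approx 0.55128$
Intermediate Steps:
$\frac{\left(-28\right) \left(37 + 30\right)}{-3403} = \left(-28\right) 67 \left(- \frac{1}{3403}\right) = \left(-1876\right) \left(- \frac{1}{3403}\right) = \frac{1876}{3403}$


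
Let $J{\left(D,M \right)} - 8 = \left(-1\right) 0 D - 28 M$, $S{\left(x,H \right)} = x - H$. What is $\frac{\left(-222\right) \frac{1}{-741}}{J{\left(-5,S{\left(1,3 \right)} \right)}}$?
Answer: $\frac{37}{7904} \approx 0.0046812$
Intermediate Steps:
$J{\left(D,M \right)} = 8 - 28 M$ ($J{\left(D,M \right)} = 8 + \left(\left(-1\right) 0 D - 28 M\right) = 8 + \left(0 D - 28 M\right) = 8 + \left(0 - 28 M\right) = 8 - 28 M$)
$\frac{\left(-222\right) \frac{1}{-741}}{J{\left(-5,S{\left(1,3 \right)} \right)}} = \frac{\left(-222\right) \frac{1}{-741}}{8 - 28 \left(1 - 3\right)} = \frac{\left(-222\right) \left(- \frac{1}{741}\right)}{8 - 28 \left(1 - 3\right)} = \frac{74}{247 \left(8 - -56\right)} = \frac{74}{247 \left(8 + 56\right)} = \frac{74}{247 \cdot 64} = \frac{74}{247} \cdot \frac{1}{64} = \frac{37}{7904}$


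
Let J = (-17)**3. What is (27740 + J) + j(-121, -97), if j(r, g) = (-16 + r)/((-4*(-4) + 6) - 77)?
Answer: 1255622/55 ≈ 22830.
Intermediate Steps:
j(r, g) = 16/55 - r/55 (j(r, g) = (-16 + r)/((16 + 6) - 77) = (-16 + r)/(22 - 77) = (-16 + r)/(-55) = (-16 + r)*(-1/55) = 16/55 - r/55)
J = -4913
(27740 + J) + j(-121, -97) = (27740 - 4913) + (16/55 - 1/55*(-121)) = 22827 + (16/55 + 11/5) = 22827 + 137/55 = 1255622/55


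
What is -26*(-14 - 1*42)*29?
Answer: 42224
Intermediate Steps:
-26*(-14 - 1*42)*29 = -26*(-14 - 42)*29 = -26*(-56)*29 = 1456*29 = 42224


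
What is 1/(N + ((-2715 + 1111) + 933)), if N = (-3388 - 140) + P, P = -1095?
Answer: -1/5294 ≈ -0.00018889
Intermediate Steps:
N = -4623 (N = (-3388 - 140) - 1095 = -3528 - 1095 = -4623)
1/(N + ((-2715 + 1111) + 933)) = 1/(-4623 + ((-2715 + 1111) + 933)) = 1/(-4623 + (-1604 + 933)) = 1/(-4623 - 671) = 1/(-5294) = -1/5294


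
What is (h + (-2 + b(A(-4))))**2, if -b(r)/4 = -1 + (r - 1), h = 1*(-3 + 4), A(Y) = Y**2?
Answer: 3249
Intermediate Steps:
h = 1 (h = 1*1 = 1)
b(r) = 8 - 4*r (b(r) = -4*(-1 + (r - 1)) = -4*(-1 + (-1 + r)) = -4*(-2 + r) = 8 - 4*r)
(h + (-2 + b(A(-4))))**2 = (1 + (-2 + (8 - 4*(-4)**2)))**2 = (1 + (-2 + (8 - 4*16)))**2 = (1 + (-2 + (8 - 64)))**2 = (1 + (-2 - 56))**2 = (1 - 58)**2 = (-57)**2 = 3249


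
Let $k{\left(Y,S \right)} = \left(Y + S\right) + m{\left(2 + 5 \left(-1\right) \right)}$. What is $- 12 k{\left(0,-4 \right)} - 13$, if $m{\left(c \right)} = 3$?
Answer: $-1$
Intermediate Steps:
$k{\left(Y,S \right)} = 3 + S + Y$ ($k{\left(Y,S \right)} = \left(Y + S\right) + 3 = \left(S + Y\right) + 3 = 3 + S + Y$)
$- 12 k{\left(0,-4 \right)} - 13 = - 12 \left(3 - 4 + 0\right) - 13 = \left(-12\right) \left(-1\right) - 13 = 12 - 13 = -1$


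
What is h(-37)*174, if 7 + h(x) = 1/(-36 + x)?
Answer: -89088/73 ≈ -1220.4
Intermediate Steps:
h(x) = -7 + 1/(-36 + x)
h(-37)*174 = ((253 - 7*(-37))/(-36 - 37))*174 = ((253 + 259)/(-73))*174 = -1/73*512*174 = -512/73*174 = -89088/73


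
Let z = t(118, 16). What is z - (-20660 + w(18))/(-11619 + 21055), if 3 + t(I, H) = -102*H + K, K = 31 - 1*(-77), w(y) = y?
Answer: -7194065/4718 ≈ -1524.8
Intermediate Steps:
K = 108 (K = 31 + 77 = 108)
t(I, H) = 105 - 102*H (t(I, H) = -3 + (-102*H + 108) = -3 + (108 - 102*H) = 105 - 102*H)
z = -1527 (z = 105 - 102*16 = 105 - 1632 = -1527)
z - (-20660 + w(18))/(-11619 + 21055) = -1527 - (-20660 + 18)/(-11619 + 21055) = -1527 - (-20642)/9436 = -1527 - 1*(-10321/4718) = -1527 + 10321/4718 = -7194065/4718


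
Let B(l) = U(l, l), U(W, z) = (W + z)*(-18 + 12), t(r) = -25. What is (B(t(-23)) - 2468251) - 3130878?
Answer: -5598829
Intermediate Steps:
U(W, z) = -6*W - 6*z (U(W, z) = (W + z)*(-6) = -6*W - 6*z)
B(l) = -12*l (B(l) = -6*l - 6*l = -12*l)
(B(t(-23)) - 2468251) - 3130878 = (-12*(-25) - 2468251) - 3130878 = (300 - 2468251) - 3130878 = -2467951 - 3130878 = -5598829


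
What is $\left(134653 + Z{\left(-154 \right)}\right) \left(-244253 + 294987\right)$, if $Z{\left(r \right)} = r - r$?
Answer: $6831485302$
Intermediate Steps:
$Z{\left(r \right)} = 0$
$\left(134653 + Z{\left(-154 \right)}\right) \left(-244253 + 294987\right) = \left(134653 + 0\right) \left(-244253 + 294987\right) = 134653 \cdot 50734 = 6831485302$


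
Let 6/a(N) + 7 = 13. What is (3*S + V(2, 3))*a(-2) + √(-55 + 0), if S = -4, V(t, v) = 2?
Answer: -10 + I*√55 ≈ -10.0 + 7.4162*I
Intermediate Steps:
a(N) = 1 (a(N) = 6/(-7 + 13) = 6/6 = 6*(⅙) = 1)
(3*S + V(2, 3))*a(-2) + √(-55 + 0) = (3*(-4) + 2)*1 + √(-55 + 0) = (-12 + 2)*1 + √(-55) = -10*1 + I*√55 = -10 + I*√55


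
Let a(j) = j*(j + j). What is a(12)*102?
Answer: 29376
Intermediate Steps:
a(j) = 2*j² (a(j) = j*(2*j) = 2*j²)
a(12)*102 = (2*12²)*102 = (2*144)*102 = 288*102 = 29376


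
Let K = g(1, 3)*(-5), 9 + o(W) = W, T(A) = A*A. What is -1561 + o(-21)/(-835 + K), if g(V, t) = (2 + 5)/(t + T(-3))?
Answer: -3139099/2011 ≈ -1561.0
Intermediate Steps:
T(A) = A²
o(W) = -9 + W
g(V, t) = 7/(9 + t) (g(V, t) = (2 + 5)/(t + (-3)²) = 7/(t + 9) = 7/(9 + t))
K = -35/12 (K = (7/(9 + 3))*(-5) = (7/12)*(-5) = -35/12 ≈ -2.9167)
-1561 + o(-21)/(-835 + K) = -1561 + (-9 - 21)/(-835 - 35/12) = -1561 - 30/(-10055/12) = -1561 - 12/10055*(-30) = -1561 + 72/2011 = -3139099/2011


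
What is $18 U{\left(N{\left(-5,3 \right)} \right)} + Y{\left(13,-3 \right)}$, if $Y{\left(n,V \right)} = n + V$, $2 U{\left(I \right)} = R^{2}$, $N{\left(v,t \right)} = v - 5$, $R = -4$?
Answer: $154$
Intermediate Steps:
$N{\left(v,t \right)} = -5 + v$ ($N{\left(v,t \right)} = v - 5 = -5 + v$)
$U{\left(I \right)} = 8$ ($U{\left(I \right)} = \frac{\left(-4\right)^{2}}{2} = \frac{1}{2} \cdot 16 = 8$)
$Y{\left(n,V \right)} = V + n$
$18 U{\left(N{\left(-5,3 \right)} \right)} + Y{\left(13,-3 \right)} = 18 \cdot 8 + \left(-3 + 13\right) = 144 + 10 = 154$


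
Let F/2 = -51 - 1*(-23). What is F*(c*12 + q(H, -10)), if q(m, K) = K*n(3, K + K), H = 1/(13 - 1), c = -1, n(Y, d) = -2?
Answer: -448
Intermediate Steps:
H = 1/12 ≈ 0.083333
q(m, K) = -2*K (q(m, K) = K*(-2) = -2*K)
F = -56 (F = 2*(-51 - 1*(-23)) = 2*(-51 + 23) = 2*(-28) = -56)
F*(c*12 + q(H, -10)) = -56*(-1*12 - 2*(-10)) = -56*(-12 + 20) = -56*8 = -448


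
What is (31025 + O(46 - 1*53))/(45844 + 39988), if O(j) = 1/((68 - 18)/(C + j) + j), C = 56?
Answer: 2272569/6287194 ≈ 0.36146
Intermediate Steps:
O(j) = 1/(j + 50/(56 + j)) (O(j) = 1/((68 - 18)/(56 + j) + j) = 1/(50/(56 + j) + j) = 1/(j + 50/(56 + j)))
(31025 + O(46 - 1*53))/(45844 + 39988) = (31025 + (56 + (46 - 1*53))/(50 + (46 - 1*53)² + 56*(46 - 1*53)))/(45844 + 39988) = (31025 + (56 + (46 - 53))/(50 + (46 - 53)² + 56*(46 - 53)))/85832 = (31025 + (56 - 7)/(50 + (-7)² + 56*(-7)))*(1/85832) = (31025 + 49/(50 + 49 - 392))*(1/85832) = (31025 + 49/(-293))*(1/85832) = (31025 - 1/293*49)*(1/85832) = (31025 - 49/293)*(1/85832) = (9090276/293)*(1/85832) = 2272569/6287194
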